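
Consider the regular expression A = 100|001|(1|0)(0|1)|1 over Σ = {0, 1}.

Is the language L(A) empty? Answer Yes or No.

No

The string 1 matches the expression, so it belongs to L(A).
Since L(A) contains at least one string, it is not empty.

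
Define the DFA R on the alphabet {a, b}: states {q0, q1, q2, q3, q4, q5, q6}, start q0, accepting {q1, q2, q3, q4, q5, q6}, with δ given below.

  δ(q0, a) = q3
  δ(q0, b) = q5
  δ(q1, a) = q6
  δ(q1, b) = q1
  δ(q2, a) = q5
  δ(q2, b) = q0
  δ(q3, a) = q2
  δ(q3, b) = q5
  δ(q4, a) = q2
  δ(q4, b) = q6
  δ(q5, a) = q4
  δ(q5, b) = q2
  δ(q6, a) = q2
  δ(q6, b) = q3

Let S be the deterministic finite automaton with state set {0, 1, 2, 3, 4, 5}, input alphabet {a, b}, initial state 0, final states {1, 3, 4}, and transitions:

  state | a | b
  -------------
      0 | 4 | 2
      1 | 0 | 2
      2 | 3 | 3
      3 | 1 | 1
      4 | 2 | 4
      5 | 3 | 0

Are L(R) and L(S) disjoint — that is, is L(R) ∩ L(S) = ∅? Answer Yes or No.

No

The string a is accepted by both R and S.
Hence L(R) ∩ L(S) ≠ ∅.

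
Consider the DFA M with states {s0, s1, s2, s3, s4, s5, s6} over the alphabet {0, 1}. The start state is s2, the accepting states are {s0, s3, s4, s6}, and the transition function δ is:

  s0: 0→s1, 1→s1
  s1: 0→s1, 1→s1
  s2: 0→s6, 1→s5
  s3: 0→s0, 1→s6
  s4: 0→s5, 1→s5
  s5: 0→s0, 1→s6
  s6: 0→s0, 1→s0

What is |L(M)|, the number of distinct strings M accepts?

The useful subgraph on states {s0, s2, s5, s6} is acyclic, so L(M) is finite; the longest accepting path visits 4 useful states, giving maximum string length 3.
Counting accepting paths from s2 by length: 1 of length 1, 4 of length 2, 2 of length 3. Total 7.

7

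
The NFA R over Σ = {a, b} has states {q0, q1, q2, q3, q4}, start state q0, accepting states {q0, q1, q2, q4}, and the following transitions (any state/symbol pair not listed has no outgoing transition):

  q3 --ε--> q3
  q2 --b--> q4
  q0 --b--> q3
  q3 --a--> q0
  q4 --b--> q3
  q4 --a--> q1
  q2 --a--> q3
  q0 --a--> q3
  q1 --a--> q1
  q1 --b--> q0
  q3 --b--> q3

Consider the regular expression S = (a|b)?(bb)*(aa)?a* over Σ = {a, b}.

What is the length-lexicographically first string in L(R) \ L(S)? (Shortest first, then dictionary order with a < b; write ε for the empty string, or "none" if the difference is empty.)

The string aba is accepted by R but not by S.
No shorter string lies in the difference, and aba is the lexicographically first length-3 string in L(R) \ L(S).

aba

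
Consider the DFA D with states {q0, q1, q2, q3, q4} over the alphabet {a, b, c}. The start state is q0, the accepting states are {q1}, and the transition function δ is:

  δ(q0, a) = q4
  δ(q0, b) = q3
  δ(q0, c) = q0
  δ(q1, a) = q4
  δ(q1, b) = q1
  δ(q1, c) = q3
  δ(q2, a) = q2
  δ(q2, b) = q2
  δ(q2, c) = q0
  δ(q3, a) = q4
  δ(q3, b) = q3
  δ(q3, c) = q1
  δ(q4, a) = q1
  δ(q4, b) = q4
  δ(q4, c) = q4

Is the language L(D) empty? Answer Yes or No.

No

The string aa is accepted: the run q0 → q4 → q1 ends in the accepting state q1.
Since at least one string is accepted, L(D) is not empty.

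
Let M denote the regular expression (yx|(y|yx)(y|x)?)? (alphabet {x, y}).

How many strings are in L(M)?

6

The expression has no Kleene star, so L(M) is finite. Expanding the alternatives gives {ε, y, yx, yy, yxx, yxy}.
That is 1 of length 0, 1 of length 1, 2 of length 2, 2 of length 3: 6 strings in all.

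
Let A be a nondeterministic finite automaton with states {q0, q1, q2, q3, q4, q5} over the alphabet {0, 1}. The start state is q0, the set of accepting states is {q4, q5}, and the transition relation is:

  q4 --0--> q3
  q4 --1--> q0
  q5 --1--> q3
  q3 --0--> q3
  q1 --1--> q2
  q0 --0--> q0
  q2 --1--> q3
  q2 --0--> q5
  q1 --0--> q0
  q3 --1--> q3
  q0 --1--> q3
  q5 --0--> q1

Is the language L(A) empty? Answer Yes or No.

Yes

The states reachable from the start state are {q0, q3}.
None of the accepting states {q4, q5} is reachable, so no string is accepted and L(A) = ∅.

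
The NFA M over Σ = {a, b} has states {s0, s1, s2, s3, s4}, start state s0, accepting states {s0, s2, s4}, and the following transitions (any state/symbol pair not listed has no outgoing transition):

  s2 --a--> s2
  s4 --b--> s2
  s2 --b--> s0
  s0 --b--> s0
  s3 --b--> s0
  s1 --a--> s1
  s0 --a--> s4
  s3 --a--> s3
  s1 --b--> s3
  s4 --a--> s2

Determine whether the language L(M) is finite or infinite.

infinite

State s0 is reachable from the start and can reach an accepting state, and it lies on the cycle s0 → s0.
Traversing that cycle any number of times yields accepted strings of unbounded length, so the language is infinite.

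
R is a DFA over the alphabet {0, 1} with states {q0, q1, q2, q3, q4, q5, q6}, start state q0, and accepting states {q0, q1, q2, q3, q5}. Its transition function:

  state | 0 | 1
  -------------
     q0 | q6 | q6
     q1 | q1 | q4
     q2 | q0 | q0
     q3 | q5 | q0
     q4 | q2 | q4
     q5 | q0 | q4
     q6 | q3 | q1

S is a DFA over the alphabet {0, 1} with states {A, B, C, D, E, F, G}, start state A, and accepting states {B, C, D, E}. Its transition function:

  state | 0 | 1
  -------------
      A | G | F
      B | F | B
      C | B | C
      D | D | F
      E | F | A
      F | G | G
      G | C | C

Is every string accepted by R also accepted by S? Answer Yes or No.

The empty string ε is in L(R) but not in L(S).
So L(R) ⊄ L(S).

No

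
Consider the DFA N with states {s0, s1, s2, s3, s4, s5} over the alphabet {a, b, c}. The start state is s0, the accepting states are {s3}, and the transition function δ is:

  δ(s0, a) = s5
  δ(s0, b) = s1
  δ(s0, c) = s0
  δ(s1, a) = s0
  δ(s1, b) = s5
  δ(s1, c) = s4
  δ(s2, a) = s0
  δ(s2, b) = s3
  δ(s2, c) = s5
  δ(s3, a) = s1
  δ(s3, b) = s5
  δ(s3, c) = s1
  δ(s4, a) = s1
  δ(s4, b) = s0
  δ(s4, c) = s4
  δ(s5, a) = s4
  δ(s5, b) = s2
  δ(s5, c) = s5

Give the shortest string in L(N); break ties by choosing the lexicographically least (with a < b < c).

abb

A breadth-first search from s0 reaches an accepting state first via the path s0 → s5 → s2 → s3 on input abb.
No string of length < 3 is accepted (BFS exhausts all shorter strings without reaching an accepting state), and abb is the lexicographically least accepting string of length 3.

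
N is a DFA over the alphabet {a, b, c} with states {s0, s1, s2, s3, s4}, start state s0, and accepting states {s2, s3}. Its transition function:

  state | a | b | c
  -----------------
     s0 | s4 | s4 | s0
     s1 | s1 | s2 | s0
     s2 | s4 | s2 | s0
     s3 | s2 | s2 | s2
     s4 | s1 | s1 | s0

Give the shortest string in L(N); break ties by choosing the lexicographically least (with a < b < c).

A breadth-first search from s0 reaches an accepting state first via the path s0 → s4 → s1 → s2 on input aab.
No string of length < 3 is accepted (BFS exhausts all shorter strings without reaching an accepting state), and aab is the lexicographically least accepting string of length 3.

aab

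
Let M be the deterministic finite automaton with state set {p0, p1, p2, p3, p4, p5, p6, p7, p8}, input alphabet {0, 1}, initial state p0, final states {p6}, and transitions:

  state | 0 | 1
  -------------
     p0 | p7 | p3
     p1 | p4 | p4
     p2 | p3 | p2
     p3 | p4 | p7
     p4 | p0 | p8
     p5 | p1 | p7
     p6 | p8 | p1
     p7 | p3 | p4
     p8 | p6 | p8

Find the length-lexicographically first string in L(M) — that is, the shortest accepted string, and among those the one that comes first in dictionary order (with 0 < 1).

0110

A breadth-first search from p0 reaches an accepting state first via the path p0 → p7 → p4 → p8 → p6 on input 0110.
No string of length < 4 is accepted (BFS exhausts all shorter strings without reaching an accepting state), and 0110 is the lexicographically least accepting string of length 4.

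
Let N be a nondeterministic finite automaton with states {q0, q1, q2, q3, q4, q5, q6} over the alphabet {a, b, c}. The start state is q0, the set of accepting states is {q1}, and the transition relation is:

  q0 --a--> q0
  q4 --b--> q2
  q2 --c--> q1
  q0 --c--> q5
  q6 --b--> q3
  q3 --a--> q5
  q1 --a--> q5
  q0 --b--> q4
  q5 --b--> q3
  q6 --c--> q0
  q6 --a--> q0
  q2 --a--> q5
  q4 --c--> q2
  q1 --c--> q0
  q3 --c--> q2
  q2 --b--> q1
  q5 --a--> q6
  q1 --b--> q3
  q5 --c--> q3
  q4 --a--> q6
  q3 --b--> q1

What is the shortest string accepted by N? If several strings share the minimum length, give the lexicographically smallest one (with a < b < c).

bbb

A breadth-first search from q0 reaches an accepting state first via the path q0 → q4 → q2 → q1 on input bbb.
No string of length < 3 is accepted (BFS exhausts all shorter strings without reaching an accepting state), and bbb is the lexicographically least accepting string of length 3.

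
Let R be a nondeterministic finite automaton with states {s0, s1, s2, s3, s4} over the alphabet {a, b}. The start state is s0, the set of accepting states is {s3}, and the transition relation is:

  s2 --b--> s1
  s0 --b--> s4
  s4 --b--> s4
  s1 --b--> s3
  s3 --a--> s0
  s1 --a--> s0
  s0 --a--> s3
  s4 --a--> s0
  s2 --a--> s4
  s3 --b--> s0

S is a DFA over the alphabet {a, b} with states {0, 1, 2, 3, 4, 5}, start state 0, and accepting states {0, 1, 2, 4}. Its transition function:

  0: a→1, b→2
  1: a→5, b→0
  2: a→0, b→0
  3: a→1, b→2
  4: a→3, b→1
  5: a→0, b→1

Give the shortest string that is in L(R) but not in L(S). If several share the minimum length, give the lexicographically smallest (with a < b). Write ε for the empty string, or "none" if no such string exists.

The string bbaa is accepted by R but not by S.
No shorter string lies in the difference, and bbaa is the lexicographically first length-4 string in L(R) \ L(S).

bbaa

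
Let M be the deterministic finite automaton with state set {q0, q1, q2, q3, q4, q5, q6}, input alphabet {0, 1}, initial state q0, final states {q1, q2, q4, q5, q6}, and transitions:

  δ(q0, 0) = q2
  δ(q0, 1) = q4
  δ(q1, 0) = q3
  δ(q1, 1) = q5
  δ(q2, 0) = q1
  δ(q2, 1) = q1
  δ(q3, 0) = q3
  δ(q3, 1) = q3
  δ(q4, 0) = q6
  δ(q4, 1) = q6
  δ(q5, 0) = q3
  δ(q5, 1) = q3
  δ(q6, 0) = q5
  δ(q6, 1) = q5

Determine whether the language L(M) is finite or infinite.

finite

The useful states (reachable from q0 and able to reach an accepting state) are {q0, q1, q2, q4, q5, q6}.
Restricted to these states the transition graph has no cycle, so every accepting path has bounded length and L is finite.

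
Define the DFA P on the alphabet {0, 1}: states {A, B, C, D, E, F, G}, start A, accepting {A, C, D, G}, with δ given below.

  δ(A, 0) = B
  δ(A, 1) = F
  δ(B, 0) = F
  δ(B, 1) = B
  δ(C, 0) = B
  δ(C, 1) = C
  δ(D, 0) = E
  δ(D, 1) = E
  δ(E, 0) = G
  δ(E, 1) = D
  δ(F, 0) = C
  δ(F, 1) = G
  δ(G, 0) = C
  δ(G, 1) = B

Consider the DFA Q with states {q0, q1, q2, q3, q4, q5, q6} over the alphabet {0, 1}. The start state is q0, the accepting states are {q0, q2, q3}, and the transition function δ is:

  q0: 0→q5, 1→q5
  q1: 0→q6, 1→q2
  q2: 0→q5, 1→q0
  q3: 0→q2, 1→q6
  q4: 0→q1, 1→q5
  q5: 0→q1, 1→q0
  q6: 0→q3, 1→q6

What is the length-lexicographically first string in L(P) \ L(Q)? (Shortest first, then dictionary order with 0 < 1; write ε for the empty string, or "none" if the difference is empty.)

The string 10 is accepted by P but not by Q.
No shorter string lies in the difference, and 10 is the lexicographically first length-2 string in L(P) \ L(Q).

10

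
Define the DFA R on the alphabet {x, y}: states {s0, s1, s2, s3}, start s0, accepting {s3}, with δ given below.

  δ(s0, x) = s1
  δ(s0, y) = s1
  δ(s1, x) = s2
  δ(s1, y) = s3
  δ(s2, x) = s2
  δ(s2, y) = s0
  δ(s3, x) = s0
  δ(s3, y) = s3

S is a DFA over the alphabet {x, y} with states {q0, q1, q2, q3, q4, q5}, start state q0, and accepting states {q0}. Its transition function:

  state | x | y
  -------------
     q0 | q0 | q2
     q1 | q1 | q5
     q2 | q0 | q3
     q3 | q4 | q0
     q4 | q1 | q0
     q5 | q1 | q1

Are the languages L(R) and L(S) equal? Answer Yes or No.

The string xy is accepted by R but rejected by S.
So L(R) ≠ L(S).

No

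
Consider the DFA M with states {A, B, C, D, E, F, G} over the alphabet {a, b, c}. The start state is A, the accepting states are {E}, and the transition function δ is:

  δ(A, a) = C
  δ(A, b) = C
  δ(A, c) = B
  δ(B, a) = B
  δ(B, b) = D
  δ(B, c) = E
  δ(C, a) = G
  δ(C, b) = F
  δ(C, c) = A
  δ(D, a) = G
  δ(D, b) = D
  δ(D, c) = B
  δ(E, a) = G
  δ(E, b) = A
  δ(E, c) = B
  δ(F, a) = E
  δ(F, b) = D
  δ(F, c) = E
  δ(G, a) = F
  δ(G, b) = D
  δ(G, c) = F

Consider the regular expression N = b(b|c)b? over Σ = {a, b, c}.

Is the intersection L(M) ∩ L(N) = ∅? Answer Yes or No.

Converting the expression N to a DFA (subset construction, then merging equivalent states) gives the minimal DFA with states {n0, n1, n2, n3, n4}, start state n0, accepting states {n3, n4} and transitions n0: a→n1, b→n2, c→n1; n1: a→n1, b→n1, c→n1; n2: a→n1, b→n3, c→n3; n3: a→n1, b→n4, c→n1; n4: a→n1, b→n1, c→n1.
Exploring the product automaton M × N from the start pair (A, n0), following both machines on each input symbol, reaches 13 state pairs: (A, n0), (C, n1), (C, n2), (B, n1), (G, n1), (F, n1), (A, n1), (F, n3), (A, n3), (D, n1), (E, n1), (D, n4), (C, n4).
M accepts in {E} and N accepts in {n3, n4}; no reachable pair has both components accepting, so no string drives both machines to acceptance simultaneously and L(M) ∩ L(N) = ∅.
So no string is accepted by both, and the intersection is empty.

Yes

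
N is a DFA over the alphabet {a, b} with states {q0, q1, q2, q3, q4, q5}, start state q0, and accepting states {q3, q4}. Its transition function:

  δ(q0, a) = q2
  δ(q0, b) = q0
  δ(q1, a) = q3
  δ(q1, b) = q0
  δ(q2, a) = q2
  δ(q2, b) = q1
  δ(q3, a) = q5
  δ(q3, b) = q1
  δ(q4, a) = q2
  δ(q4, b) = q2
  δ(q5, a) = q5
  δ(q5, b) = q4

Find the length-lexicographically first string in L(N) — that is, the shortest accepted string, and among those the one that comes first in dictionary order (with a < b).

A breadth-first search from q0 reaches an accepting state first via the path q0 → q2 → q1 → q3 on input aba.
No string of length < 3 is accepted (BFS exhausts all shorter strings without reaching an accepting state), and aba is the lexicographically least accepting string of length 3.

aba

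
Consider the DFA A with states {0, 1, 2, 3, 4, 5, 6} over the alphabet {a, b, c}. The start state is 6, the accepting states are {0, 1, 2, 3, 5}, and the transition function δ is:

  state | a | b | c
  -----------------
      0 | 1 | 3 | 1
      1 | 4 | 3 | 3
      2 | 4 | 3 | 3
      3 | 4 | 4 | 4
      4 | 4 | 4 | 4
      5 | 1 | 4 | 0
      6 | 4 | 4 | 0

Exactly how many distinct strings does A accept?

8

The useful subgraph on states {0, 1, 3, 6} is acyclic, so L(A) is finite; the longest accepting path visits 4 useful states, giving maximum string length 3.
Counting accepting paths from 6 by length: 1 of length 1, 3 of length 2, 4 of length 3. Total 8.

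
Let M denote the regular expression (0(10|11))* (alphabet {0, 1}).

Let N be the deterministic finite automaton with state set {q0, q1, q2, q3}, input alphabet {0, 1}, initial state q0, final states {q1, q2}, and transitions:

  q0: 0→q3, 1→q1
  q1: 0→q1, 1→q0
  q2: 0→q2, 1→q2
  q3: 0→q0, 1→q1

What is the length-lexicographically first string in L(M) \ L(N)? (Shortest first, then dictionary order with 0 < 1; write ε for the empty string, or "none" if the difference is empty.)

ε

The empty string ε is accepted by M but not by N.
Since ε is the unique shortest string, it is the required witness.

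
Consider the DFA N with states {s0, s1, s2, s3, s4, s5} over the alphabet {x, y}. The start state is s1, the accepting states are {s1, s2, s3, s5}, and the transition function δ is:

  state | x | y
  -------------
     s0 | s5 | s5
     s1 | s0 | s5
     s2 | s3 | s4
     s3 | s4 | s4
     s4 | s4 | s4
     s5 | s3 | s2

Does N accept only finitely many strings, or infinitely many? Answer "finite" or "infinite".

The useful states (reachable from s1 and able to reach an accepting state) are {s0, s1, s2, s3, s5}.
Restricted to these states the transition graph has no cycle, so every accepting path has bounded length and L is finite.

finite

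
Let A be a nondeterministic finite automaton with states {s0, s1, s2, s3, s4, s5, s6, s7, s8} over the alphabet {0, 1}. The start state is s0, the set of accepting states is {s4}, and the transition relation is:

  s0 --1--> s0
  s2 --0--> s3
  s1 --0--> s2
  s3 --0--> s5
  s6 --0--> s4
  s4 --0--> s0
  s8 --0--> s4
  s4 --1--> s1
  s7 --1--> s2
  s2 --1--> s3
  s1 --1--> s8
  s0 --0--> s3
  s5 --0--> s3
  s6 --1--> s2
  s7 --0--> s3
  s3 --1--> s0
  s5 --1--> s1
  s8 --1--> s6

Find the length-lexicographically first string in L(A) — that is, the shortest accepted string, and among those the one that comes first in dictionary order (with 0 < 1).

00110

A breadth-first search from s0 reaches an accepting state first via the path s0 → s3 → s5 → s1 → s8 → s4 on input 00110.
No string of length < 5 is accepted (BFS exhausts all shorter strings without reaching an accepting state), and 00110 is the lexicographically least accepting string of length 5.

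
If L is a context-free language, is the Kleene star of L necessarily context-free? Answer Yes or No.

If S₁ is the start symbol of a grammar for L, the grammar with new start symbol S and productions S → S₁S | ε generates L*.
So the context-free languages are closed under Kleene star.

Yes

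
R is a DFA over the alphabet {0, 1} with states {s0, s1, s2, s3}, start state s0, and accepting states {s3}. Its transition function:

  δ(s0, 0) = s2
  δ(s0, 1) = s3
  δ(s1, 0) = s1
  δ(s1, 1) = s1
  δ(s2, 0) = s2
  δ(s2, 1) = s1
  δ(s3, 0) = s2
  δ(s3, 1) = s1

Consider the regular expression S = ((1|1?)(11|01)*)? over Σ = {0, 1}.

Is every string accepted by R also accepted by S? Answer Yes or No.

Converting the expression S to a DFA (subset construction, then merging equivalent states) gives the minimal DFA with states {r0, r1, r2, r3}, start state r0, accepting states {r0, r3} and transitions r0: 0→r1, 1→r0; r1: 0→r2, 1→r3; r2: 0→r2, 1→r2; r3: 0→r1, 1→r1.
Exploring the product automaton R × S from the start pair (s0, r0), following both machines on each input symbol, reaches 8 state pairs: (s0, r0), (s2, r1), (s3, r0), (s2, r2), (s1, r3), (s1, r0), (s1, r2), (s1, r1).
R accepts in {s3} and S accepts in {r0, r3}. The reachable pairs whose R-component is accepting are (s3, r0); in each of them the S-component is accepting too, so the product for L(R) \ L(S) (R-component accepting, S-component rejecting) has no reachable accepting pair and the difference is empty.
Hence every string in L(R) is also in L(S).

Yes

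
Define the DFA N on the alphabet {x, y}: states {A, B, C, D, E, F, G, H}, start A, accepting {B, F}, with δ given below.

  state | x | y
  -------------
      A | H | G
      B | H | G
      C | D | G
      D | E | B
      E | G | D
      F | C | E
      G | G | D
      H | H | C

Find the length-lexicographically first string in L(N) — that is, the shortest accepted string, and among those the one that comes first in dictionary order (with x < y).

A breadth-first search from A reaches an accepting state first via the path A → G → D → B on input yyy.
No string of length < 3 is accepted (BFS exhausts all shorter strings without reaching an accepting state), and yyy is the lexicographically least accepting string of length 3.

yyy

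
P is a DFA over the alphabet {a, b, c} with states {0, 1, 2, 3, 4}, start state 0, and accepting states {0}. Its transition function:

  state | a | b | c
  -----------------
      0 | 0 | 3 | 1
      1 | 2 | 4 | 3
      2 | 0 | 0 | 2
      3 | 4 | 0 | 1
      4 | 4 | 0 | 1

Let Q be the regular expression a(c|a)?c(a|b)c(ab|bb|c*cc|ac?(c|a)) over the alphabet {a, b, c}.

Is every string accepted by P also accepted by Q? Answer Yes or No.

The empty string ε is in L(P) but not in L(Q).
So L(P) ⊄ L(Q).

No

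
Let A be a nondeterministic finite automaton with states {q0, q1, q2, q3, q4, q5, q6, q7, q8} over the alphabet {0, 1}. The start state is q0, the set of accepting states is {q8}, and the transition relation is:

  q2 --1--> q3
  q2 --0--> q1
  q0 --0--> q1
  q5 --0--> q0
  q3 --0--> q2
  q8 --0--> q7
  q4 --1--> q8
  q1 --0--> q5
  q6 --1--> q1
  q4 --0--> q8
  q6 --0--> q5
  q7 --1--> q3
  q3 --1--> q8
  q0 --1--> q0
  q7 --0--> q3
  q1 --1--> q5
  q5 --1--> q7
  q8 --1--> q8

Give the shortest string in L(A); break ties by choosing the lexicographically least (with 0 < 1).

A breadth-first search from q0 reaches an accepting state first via the path q0 → q1 → q5 → q7 → q3 → q8 on input 00101.
No string of length < 5 is accepted (BFS exhausts all shorter strings without reaching an accepting state), and 00101 is the lexicographically least accepting string of length 5.

00101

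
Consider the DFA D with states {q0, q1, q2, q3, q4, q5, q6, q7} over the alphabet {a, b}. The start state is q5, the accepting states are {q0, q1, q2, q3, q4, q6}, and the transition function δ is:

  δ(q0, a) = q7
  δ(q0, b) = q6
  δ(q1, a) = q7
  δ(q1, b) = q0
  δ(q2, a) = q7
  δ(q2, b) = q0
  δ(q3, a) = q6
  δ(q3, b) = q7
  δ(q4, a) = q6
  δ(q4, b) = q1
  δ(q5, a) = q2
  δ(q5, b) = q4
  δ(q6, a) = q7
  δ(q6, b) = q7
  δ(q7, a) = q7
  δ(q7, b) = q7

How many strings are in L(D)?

8

The useful subgraph on states {q0, q1, q2, q4, q5, q6} is acyclic, so L(D) is finite; the longest accepting path visits 5 useful states, giving maximum string length 4.
Counting accepting paths from q5 by length: 2 of length 1, 3 of length 2, 2 of length 3, 1 of length 4. Total 8.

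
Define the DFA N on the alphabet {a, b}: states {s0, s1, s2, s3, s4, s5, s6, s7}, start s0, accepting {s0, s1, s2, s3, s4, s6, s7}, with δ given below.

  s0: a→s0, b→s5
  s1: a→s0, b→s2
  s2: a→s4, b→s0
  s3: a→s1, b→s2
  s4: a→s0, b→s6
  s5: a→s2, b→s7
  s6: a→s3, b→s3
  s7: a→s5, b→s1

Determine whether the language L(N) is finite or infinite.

infinite

State s0 is reachable from the start and can reach an accepting state, and it lies on the cycle s0 → s0.
Traversing that cycle any number of times yields accepted strings of unbounded length, so the language is infinite.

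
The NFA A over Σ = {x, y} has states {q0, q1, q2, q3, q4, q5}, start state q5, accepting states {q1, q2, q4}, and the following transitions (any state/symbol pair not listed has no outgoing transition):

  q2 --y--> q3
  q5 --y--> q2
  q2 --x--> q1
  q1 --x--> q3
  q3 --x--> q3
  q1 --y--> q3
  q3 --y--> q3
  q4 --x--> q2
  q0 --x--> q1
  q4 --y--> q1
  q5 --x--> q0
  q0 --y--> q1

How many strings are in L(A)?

4

The useful subgraph on states {q0, q1, q2, q5} is acyclic, so L(A) is finite; the longest accepting path visits 3 useful states, giving maximum string length 2.
Counting accepting paths from q5 by length: 1 of length 1, 3 of length 2. Total 4.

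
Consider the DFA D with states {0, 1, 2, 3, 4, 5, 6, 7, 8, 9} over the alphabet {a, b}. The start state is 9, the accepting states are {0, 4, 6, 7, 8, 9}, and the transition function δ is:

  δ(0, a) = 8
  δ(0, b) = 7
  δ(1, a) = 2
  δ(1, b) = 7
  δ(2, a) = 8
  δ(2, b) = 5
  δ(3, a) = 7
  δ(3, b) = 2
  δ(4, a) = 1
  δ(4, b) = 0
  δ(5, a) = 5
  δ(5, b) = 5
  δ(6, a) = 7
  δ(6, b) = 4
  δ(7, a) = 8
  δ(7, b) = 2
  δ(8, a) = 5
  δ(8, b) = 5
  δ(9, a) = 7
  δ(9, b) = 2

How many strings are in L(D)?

The useful subgraph on states {2, 7, 8, 9} is acyclic, so L(D) is finite; the longest accepting path visits 4 useful states, giving maximum string length 3.
Counting accepting paths from 9 by length: 1 of length 0, 1 of length 1, 2 of length 2, 1 of length 3. Total 5.

5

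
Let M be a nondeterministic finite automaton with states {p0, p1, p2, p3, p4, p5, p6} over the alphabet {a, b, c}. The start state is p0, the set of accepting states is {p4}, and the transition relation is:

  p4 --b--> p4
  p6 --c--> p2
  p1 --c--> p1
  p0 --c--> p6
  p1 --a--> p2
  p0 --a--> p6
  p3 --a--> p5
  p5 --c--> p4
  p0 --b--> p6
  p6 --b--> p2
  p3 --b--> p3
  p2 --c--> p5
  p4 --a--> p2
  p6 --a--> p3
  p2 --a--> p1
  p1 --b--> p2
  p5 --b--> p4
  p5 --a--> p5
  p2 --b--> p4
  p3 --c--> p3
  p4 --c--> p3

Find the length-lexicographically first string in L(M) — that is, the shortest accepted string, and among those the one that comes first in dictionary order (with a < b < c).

A breadth-first search from p0 reaches an accepting state first via the path p0 → p6 → p2 → p4 on input abb.
No string of length < 3 is accepted (BFS exhausts all shorter strings without reaching an accepting state), and abb is the lexicographically least accepting string of length 3.

abb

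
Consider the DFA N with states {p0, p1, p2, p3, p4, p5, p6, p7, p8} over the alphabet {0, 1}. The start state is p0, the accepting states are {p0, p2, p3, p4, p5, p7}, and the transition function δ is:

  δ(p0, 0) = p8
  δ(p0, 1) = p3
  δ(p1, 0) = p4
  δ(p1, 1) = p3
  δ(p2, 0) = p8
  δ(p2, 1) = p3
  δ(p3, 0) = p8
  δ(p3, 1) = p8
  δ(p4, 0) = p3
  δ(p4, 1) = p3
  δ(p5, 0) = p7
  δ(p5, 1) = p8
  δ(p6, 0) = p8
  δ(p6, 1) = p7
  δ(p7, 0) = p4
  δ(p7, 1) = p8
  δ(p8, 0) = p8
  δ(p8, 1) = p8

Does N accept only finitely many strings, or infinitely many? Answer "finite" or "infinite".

finite

The useful states (reachable from p0 and able to reach an accepting state) are {p0, p3}.
Restricted to these states the transition graph has no cycle, so every accepting path has bounded length and L is finite.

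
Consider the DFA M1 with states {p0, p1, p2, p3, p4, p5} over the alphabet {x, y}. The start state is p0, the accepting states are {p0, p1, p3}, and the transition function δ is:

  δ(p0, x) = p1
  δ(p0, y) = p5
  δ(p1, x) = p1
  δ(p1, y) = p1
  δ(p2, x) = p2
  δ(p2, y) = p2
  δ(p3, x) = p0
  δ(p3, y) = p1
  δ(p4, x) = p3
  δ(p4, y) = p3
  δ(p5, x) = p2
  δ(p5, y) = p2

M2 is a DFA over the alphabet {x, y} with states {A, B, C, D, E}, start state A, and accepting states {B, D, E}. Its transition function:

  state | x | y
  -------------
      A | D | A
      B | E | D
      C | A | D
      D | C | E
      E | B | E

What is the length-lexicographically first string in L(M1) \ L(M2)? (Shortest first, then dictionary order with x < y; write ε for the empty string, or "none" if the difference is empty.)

The empty string ε is accepted by M1 but not by M2.
Since ε is the unique shortest string, it is the required witness.

ε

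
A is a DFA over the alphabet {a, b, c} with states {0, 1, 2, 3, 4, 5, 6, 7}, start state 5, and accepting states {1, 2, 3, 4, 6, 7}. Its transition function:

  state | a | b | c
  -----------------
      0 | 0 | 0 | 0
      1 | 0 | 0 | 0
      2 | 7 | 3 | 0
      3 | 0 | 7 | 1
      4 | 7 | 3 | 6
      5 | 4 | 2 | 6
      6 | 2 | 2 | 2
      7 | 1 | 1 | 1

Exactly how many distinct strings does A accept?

90

The useful subgraph on states {1, 2, 3, 4, 5, 6, 7} is acyclic, so L(A) is finite; the longest accepting path visits 7 useful states, giving maximum string length 6.
Counting accepting paths from 5 by length: 3 of length 1, 8 of length 2, 19 of length 3, 27 of length 4, 24 of length 5, 9 of length 6. Total 90.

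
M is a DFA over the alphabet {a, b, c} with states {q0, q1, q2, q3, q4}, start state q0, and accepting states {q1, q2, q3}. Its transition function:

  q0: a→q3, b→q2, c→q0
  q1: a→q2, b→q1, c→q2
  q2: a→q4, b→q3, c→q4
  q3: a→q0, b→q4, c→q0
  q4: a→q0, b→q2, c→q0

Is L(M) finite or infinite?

State q0 is reachable from the start and can reach an accepting state, and it lies on the cycle q0 → q0.
Traversing that cycle any number of times yields accepted strings of unbounded length, so the language is infinite.

infinite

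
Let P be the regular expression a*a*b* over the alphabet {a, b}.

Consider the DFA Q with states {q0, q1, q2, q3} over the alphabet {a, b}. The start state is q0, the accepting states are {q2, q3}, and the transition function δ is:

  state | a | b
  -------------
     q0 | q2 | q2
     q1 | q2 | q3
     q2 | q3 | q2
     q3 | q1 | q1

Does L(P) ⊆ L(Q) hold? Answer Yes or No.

No

The empty string ε is in L(P) but not in L(Q).
So L(P) ⊄ L(Q).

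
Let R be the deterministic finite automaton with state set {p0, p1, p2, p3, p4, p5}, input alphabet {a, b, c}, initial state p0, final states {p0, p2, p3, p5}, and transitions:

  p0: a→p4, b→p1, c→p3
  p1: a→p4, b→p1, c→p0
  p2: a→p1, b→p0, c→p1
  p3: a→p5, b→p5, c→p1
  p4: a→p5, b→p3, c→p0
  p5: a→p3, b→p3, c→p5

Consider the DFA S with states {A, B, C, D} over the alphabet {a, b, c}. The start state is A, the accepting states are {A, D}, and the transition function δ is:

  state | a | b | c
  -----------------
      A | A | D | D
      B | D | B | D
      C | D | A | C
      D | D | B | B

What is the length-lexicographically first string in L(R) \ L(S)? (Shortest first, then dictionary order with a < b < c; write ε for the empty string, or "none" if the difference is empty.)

The string bc is accepted by R but not by S.
No shorter string lies in the difference, and bc is the lexicographically first length-2 string in L(R) \ L(S).

bc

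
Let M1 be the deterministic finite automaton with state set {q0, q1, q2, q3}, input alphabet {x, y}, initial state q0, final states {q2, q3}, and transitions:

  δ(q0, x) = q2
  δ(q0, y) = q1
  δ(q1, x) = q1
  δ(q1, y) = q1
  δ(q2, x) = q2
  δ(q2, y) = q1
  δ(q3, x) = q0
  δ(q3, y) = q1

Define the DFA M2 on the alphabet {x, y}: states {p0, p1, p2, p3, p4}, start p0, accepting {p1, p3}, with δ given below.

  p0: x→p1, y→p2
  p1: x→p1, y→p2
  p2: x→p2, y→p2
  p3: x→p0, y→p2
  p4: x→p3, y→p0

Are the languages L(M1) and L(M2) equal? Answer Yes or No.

Yes

Exploring the product automaton M1 × M2 from the start pair (q0, p0), following both machines on each input symbol, reaches 3 state pairs: (q0, p0), (q2, p1), (q1, p2).
M1 accepts in {q2, q3} and M2 accepts in {p1, p3}. In every reachable pair the two components are either both accepting — (q2, p1) — or both non-accepting, so no string is accepted by exactly one of the machines: L(M1) \ L(M2) and L(M2) \ L(M1) are both empty.
Hence every string is accepted by M1 iff it is accepted by M2, and the two languages coincide.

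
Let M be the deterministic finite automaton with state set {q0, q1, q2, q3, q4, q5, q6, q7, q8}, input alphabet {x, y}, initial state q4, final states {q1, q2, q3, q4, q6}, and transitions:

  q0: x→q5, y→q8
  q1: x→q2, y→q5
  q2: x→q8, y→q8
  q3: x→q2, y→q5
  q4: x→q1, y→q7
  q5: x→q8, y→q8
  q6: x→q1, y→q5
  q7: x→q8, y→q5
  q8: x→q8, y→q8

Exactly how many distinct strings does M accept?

The useful subgraph on states {q1, q2, q4} is acyclic, so L(M) is finite; the longest accepting path visits 3 useful states, giving maximum string length 2.
Counting accepting paths from q4 by length: 1 of length 0, 1 of length 1, 1 of length 2. Total 3.

3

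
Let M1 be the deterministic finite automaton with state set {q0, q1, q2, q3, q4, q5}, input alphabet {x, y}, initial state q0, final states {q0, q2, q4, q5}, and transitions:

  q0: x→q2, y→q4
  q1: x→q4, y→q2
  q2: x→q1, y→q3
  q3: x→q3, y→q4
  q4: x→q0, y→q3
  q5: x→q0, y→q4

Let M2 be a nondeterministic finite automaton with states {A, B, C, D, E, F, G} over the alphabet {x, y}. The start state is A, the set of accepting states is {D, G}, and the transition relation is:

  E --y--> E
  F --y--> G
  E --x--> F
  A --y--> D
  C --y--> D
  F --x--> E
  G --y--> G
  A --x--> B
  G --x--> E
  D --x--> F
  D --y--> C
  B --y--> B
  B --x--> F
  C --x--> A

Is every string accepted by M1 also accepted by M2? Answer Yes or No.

No

The empty string ε is in L(M1) but not in L(M2).
So L(M1) ⊄ L(M2).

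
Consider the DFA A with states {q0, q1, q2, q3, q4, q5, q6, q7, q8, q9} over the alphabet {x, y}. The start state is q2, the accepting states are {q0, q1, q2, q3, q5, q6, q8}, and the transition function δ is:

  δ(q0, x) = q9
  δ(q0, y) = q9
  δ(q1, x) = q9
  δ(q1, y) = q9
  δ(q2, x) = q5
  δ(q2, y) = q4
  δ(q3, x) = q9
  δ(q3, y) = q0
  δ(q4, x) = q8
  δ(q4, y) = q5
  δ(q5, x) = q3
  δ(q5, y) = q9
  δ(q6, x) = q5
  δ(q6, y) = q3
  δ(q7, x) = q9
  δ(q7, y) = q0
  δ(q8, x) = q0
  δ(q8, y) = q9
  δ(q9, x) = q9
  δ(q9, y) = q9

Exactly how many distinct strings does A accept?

The useful subgraph on states {q0, q2, q3, q4, q5, q8} is acyclic, so L(A) is finite; the longest accepting path visits 5 useful states, giving maximum string length 4.
Counting accepting paths from q2 by length: 1 of length 0, 1 of length 1, 3 of length 2, 3 of length 3, 1 of length 4. Total 9.

9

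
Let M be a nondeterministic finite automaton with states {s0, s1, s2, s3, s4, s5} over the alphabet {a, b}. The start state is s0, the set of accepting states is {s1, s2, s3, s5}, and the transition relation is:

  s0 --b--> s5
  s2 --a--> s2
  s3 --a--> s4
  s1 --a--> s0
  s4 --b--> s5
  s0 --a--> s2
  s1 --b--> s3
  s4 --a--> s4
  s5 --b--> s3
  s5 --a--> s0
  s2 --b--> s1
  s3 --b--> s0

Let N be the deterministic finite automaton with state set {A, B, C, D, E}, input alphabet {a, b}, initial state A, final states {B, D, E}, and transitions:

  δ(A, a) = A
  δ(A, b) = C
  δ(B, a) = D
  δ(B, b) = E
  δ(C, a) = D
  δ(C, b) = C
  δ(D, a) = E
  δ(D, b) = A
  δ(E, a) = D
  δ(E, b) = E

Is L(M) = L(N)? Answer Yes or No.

No

The string a is accepted by M but rejected by N.
So L(M) ≠ L(N).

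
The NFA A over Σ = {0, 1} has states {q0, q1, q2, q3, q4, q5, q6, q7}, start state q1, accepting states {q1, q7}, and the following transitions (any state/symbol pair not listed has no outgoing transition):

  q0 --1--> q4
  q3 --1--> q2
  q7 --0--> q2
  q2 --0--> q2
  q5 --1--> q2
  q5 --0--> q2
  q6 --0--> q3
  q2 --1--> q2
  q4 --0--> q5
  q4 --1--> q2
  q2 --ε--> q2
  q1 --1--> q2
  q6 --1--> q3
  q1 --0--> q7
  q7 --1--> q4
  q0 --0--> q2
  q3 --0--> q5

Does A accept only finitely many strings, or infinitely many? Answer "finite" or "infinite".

finite

The useful states (reachable from q1 and able to reach an accepting state) are {q1, q7}.
Restricted to these states the transition graph has no cycle, so every accepting path has bounded length and L is finite.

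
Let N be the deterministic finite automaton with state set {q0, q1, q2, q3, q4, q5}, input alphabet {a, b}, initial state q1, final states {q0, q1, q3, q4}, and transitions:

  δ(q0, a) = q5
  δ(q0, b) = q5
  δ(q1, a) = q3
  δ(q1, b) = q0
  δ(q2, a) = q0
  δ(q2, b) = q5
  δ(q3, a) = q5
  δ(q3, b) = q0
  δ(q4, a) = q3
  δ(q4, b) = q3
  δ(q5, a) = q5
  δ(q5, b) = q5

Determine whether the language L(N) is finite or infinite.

The useful states (reachable from q1 and able to reach an accepting state) are {q0, q1, q3}.
Restricted to these states the transition graph has no cycle, so every accepting path has bounded length and L is finite.

finite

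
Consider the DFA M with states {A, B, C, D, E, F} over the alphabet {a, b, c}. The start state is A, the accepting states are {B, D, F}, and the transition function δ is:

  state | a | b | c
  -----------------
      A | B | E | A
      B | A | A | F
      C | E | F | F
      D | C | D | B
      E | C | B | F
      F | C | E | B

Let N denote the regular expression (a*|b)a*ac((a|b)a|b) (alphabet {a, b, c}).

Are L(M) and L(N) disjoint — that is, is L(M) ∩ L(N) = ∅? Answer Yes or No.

Converting the expression N to a DFA (subset construction, then merging equivalent states) gives the minimal DFA with states {n0, n1, n2, n3, n4, n5, n6, n7}, start state n0, accepting states {n6, n7} and transitions n0: a→n1, b→n2, c→n3; n1: a→n1, b→n3, c→n4; n2: a→n1, b→n3, c→n3; n3: a→n3, b→n3, c→n3; n4: a→n5, b→n6, c→n3; n5: a→n7, b→n3, c→n3; n6: a→n7, b→n3, c→n3; n7: a→n3, b→n3, c→n3.
Exploring the product automaton M × N from the start pair (A, n0), following both machines on each input symbol, reaches 19 state pairs: (A, n0), (B, n1), (E, n2), (A, n3), (A, n1), (F, n4), (C, n1), (B, n3), (F, n3), (E, n3), (A, n4), (C, n5), (E, n6), (E, n1), (C, n3), (B, n5), (E, n7), (C, n7), (A, n7).
M accepts in {B, D, F} and N accepts in {n6, n7}; no reachable pair has both components accepting, so no string drives both machines to acceptance simultaneously and L(M) ∩ L(N) = ∅.
So no string is accepted by both, and the intersection is empty.

Yes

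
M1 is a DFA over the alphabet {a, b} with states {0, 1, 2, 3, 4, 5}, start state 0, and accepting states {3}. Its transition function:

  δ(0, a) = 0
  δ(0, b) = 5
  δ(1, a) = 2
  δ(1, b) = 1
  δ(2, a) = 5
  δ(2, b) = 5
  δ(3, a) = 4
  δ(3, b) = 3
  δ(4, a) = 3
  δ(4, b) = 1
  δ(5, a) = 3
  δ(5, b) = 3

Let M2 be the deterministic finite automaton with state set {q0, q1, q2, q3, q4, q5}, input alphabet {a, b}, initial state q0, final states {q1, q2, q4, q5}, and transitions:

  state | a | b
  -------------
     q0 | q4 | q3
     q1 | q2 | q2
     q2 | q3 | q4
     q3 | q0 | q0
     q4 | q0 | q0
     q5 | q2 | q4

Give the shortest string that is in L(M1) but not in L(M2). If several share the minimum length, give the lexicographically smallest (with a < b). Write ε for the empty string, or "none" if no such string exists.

The string ba is accepted by M1 but not by M2.
No shorter string lies in the difference, and ba is the lexicographically first length-2 string in L(M1) \ L(M2).

ba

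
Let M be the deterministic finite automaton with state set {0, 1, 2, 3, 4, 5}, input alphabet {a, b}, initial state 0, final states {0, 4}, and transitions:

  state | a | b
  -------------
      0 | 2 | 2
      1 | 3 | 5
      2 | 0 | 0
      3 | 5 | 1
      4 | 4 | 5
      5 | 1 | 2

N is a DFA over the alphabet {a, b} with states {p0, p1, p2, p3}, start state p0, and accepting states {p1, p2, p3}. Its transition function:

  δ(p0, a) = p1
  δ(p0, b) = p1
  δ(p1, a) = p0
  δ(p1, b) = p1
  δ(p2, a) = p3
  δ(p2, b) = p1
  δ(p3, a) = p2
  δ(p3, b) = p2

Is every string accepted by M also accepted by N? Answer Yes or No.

The empty string ε is in L(M) but not in L(N).
So L(M) ⊄ L(N).

No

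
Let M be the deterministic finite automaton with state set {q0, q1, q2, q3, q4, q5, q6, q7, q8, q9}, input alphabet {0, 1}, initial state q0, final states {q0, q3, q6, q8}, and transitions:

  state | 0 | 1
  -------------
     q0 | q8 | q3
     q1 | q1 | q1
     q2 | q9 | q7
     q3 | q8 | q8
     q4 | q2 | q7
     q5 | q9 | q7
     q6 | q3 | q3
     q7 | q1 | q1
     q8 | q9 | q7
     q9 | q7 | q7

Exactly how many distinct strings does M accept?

The useful subgraph on states {q0, q3, q8} is acyclic, so L(M) is finite; the longest accepting path visits 3 useful states, giving maximum string length 2.
Counting accepting paths from q0 by length: 1 of length 0, 2 of length 1, 2 of length 2. Total 5.

5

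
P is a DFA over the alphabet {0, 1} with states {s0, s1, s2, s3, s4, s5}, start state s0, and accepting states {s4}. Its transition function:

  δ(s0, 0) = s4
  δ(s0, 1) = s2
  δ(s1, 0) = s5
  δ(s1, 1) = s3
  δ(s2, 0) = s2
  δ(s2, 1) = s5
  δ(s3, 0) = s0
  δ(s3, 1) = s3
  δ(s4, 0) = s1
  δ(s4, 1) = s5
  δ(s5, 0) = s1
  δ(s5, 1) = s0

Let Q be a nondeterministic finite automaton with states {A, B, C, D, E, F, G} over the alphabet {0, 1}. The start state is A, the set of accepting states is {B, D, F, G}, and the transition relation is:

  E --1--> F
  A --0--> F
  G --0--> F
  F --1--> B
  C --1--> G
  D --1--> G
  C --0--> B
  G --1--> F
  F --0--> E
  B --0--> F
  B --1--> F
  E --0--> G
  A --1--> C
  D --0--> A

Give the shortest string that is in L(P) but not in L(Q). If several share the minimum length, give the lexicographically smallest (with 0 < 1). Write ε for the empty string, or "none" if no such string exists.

0110

The string 0110 is accepted by P but not by Q.
No shorter string lies in the difference, and 0110 is the lexicographically first length-4 string in L(P) \ L(Q).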